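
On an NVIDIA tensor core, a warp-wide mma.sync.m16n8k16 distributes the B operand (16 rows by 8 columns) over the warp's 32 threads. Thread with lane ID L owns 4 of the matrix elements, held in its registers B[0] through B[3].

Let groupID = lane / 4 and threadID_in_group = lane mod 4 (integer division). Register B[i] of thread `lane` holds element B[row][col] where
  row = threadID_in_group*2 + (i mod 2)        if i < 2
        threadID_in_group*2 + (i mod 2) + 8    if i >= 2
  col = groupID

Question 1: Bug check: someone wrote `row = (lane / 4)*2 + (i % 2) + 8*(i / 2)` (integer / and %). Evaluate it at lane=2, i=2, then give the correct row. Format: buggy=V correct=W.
buggy=8 correct=12

`(lane / 4)*2 + (i % 2) + 8*(i / 2)`[2,2]->8
lane 2->2/4=0, 2 mod 4=2
i=2  r:2·2+0+8->12  c:0
row: 8 vs 12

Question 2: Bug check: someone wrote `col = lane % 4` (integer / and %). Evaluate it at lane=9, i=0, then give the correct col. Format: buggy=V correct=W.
`lane % 4`[9,0]=>1
9: grp=2,tig=1
[0] (1*2+0+0,2) = (2,2)
col: 1 vs 2

buggy=1 correct=2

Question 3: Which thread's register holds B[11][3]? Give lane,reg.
13,3

c:3=>grp=3  r:11=>rB=1,tig=1,lo=1
L=3*4+1=13  i=1*2+1=3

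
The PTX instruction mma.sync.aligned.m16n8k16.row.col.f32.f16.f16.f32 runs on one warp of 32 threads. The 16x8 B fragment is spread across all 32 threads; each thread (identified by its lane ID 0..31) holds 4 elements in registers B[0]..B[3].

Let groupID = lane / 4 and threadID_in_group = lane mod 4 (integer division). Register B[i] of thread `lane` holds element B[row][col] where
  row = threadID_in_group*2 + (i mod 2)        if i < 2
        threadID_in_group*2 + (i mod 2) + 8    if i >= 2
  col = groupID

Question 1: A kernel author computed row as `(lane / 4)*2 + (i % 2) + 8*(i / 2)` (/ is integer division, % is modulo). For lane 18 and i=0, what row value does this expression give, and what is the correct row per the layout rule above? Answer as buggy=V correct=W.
`(lane / 4)*2 + (i % 2) + 8*(i / 2)`[18,0]→8
L=18→G=18>>2=4, T=18&3=2
[0]→row 2·2+0+0=4  col G=4
row: 8 vs 4

buggy=8 correct=4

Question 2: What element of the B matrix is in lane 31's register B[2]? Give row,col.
14,7

31: gr=7,th=3
[2] (3*2+0+8,7) = (14,7)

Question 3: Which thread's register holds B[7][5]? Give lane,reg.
23,1

c:5=>grp=5  r:7=>rB=0,tig=3,lo=1
L=5*4+3=23  i=0*2+1=1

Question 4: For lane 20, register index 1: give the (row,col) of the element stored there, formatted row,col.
L=20->gid=20>>2=5, tid=20&3=0
[1]->row 0·2+1+0=1  col gid=5

1,5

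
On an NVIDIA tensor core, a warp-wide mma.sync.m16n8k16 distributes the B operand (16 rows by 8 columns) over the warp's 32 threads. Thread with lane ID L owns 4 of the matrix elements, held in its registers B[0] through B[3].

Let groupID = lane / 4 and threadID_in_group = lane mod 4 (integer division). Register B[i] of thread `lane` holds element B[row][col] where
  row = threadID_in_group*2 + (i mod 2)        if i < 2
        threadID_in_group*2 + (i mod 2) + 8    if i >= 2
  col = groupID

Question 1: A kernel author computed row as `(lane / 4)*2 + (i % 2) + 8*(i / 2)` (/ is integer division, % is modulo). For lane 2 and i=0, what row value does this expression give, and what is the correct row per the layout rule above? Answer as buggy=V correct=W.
buggy=0 correct=4

`(lane / 4)*2 + (i % 2) + 8*(i / 2)`[2,0]=>0
lane 2=>2/4=0, 2 mod 4=2
i=0  r:2·2+0+0=>4  c:0
row: 0 vs 4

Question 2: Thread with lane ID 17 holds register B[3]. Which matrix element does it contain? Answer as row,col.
L=17=>grp=17>>2=4, tig=17&3=1
[3]=>row 1·2+1+8=11  col grp=4

11,4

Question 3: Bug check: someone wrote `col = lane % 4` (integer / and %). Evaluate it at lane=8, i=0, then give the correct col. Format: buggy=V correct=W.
buggy=0 correct=2

`lane % 4`[8,0]->0
lane 8->8/4=2, 8 mod 4=0
i=0  r:2·0+0+0->0  c:2
col: 0 vs 2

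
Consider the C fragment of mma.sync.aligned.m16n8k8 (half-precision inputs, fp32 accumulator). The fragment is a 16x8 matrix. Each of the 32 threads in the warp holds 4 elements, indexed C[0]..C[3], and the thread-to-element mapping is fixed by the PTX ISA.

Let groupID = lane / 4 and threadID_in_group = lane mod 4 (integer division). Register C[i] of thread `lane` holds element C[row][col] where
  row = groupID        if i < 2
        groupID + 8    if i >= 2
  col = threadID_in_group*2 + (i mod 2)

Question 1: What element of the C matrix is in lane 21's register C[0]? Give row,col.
5,2

lane 21: gid=5 (21/4), tid=1 (21%4)
i=0: r=5+0=5, c=1*2+0=2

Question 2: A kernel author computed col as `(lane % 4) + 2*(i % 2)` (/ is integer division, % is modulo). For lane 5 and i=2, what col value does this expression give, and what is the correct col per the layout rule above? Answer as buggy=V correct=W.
`(lane % 4) + 2*(i % 2)`[5,2]⇒1
5: gr=1,th=1
[2] (1+8,1*2+0) = (9,2)
col: 1 vs 2

buggy=1 correct=2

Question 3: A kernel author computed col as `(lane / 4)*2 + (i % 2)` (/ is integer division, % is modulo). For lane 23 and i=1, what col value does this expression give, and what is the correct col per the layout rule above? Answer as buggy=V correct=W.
`(lane / 4)*2 + (i % 2)`[23,1]→11
lane 23: G=5 (23/4), T=3 (23%4)
i=1: r=5+0=5, c=3*2+1=7
col: 11 vs 7

buggy=11 correct=7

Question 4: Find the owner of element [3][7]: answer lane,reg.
15,1

r=3->g=3,rb=0  c=7->t=3,b0=1
L=3*4+3=15  i=0*2+1=1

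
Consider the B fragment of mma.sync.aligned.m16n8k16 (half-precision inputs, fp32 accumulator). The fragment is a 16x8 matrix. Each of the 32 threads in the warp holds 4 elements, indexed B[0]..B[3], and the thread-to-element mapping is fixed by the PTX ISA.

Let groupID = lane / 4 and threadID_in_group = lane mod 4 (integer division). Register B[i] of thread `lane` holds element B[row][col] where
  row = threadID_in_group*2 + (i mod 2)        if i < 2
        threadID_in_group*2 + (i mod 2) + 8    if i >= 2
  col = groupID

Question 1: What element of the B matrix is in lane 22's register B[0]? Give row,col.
22: gid=5,tid=2
[0] (2*2+0+0,5) = (4,5)

4,5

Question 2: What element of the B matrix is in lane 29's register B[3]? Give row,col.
11,7

L=29->g=29>>2=7, t=29&3=1
[3]->row 1·2+1+8=11  col g=7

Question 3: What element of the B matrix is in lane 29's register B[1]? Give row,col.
L=29->g=29>>2=7, t=29&3=1
[1]->row 1·2+1+0=3  col g=7

3,7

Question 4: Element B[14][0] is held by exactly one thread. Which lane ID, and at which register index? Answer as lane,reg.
3,2

c:0=>grp=0  r:14=>rB=1,tig=3,lo=0
L=0*4+3=3  i=1*2+0=2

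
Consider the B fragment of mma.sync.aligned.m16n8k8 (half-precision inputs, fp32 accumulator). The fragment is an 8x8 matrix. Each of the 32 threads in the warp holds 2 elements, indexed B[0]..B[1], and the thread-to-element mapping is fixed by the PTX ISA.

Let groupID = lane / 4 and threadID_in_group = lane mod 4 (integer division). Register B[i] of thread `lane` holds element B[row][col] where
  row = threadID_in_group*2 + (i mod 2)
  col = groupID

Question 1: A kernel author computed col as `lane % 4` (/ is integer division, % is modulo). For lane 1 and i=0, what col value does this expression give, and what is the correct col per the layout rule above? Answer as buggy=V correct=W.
`lane % 4`[1,0]->1
lane 1: gid=0 (1/4), tid=1 (1%4)
i=0: r=1*2+0=2, c=gid=0
col: 1 vs 0

buggy=1 correct=0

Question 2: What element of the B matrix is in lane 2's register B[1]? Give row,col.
lane 2=>2/4=0, 2 mod 4=2
i=1  r:2·2+1=>5  c:0

5,0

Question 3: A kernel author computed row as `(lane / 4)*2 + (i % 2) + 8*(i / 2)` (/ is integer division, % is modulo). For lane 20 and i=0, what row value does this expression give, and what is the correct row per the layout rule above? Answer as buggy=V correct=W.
buggy=10 correct=0

`(lane / 4)*2 + (i % 2) + 8*(i / 2)`[20,0]->10
lane 20: g=5 (20/4), t=0 (20%4)
i=0: r=0*2+0=0, c=g=5
row: 10 vs 0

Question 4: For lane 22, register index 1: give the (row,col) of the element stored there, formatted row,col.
5,5

L=22->g=22>>2=5, t=22&3=2
[1]->row 2·2+1=5  col g=5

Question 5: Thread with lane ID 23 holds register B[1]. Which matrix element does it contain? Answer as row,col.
7,5

23: grp=5,tig=3
[1] (3*2+1,5) = (7,5)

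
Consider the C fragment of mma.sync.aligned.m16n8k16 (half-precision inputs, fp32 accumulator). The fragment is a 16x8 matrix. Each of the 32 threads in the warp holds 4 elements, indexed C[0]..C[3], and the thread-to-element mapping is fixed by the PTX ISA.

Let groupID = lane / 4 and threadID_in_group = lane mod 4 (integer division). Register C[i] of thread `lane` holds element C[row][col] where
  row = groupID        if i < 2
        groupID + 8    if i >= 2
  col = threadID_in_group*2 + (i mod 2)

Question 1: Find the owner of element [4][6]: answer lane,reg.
19,0

r=4->g=4,rb=0  c=6->t=3,b0=0
L=4*4+3=19  i=0*2+0=0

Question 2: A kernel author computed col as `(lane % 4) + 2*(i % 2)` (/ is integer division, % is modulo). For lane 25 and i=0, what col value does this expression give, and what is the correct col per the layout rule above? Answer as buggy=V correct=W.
`(lane % 4) + 2*(i % 2)`[25,0]→1
25: G=6,T=1
[0] (6+0,1*2+0) = (6,2)
col: 1 vs 2

buggy=1 correct=2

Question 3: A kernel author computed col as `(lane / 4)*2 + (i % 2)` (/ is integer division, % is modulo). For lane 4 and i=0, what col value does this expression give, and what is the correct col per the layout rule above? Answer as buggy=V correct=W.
buggy=2 correct=0

`(lane / 4)*2 + (i % 2)`[4,0]->2
4: gid=1,tid=0
[0] (1+0,0*2+0) = (1,0)
col: 2 vs 0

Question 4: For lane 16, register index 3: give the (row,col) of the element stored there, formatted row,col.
12,1

16: gr=4,th=0
[3] (4+8,0*2+1) = (12,1)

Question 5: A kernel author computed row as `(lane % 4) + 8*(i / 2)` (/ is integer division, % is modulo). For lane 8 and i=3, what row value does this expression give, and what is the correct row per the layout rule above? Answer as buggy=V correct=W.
buggy=8 correct=10

`(lane % 4) + 8*(i / 2)`[8,3]=>8
lane 8=>8/4=2, 8 mod 4=0
i=3  r:2+8=>10  c:2·0+1=>1
row: 8 vs 10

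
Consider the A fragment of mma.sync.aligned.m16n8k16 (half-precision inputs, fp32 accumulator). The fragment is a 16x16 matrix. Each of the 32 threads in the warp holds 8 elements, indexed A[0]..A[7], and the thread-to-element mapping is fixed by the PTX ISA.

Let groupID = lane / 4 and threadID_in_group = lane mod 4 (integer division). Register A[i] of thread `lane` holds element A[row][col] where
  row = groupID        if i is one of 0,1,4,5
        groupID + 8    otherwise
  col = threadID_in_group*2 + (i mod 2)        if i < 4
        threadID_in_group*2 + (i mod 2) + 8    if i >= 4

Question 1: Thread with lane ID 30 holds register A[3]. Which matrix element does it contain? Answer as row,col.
L=30→G=30>>2=7, T=30&3=2
[3]→row 7+8=15  col 2·2+1+0=5

15,5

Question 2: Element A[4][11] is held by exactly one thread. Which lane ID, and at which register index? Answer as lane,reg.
r:4=>grp=4,rB=0  c:11=>cB=1,tig=1,lo=1
L=4*4+1=17  i=1*4+0*2+1=5

17,5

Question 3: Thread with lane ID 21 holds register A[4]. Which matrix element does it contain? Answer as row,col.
lane 21->21/4=5, 21 mod 4=1
i=4  r:5+0->5  c:2·1+0+8->10

5,10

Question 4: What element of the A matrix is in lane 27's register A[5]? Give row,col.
6,15

lane 27: grp=6 (27/4), tig=3 (27%4)
i=5: r=6+0=6, c=3*2+1+8=15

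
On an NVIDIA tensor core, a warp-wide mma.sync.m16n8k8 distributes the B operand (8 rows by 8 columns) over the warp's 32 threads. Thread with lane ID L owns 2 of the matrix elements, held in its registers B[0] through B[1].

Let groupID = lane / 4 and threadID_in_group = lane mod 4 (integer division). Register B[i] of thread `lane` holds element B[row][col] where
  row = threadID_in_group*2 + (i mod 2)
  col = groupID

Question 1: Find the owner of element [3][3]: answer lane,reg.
13,1

c=3⇒gr=3  r=3⇒th=1,odd=1
L=3*4+1=13  i=1=1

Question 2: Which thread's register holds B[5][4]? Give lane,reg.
c=4→G=4  r=5→T=2,p=1
L=4*4+2=18  i=1=1

18,1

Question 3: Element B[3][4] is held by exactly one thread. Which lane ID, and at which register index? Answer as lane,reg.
c:4=>grp=4  r:3=>tig=1,lo=1
L=4*4+1=17  i=1=1

17,1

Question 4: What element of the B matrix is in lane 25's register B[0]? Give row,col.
25: gid=6,tid=1
[0] (1*2+0,6) = (2,6)

2,6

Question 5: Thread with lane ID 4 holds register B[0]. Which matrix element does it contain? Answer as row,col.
0,1

4: gr=1,th=0
[0] (0*2+0,1) = (0,1)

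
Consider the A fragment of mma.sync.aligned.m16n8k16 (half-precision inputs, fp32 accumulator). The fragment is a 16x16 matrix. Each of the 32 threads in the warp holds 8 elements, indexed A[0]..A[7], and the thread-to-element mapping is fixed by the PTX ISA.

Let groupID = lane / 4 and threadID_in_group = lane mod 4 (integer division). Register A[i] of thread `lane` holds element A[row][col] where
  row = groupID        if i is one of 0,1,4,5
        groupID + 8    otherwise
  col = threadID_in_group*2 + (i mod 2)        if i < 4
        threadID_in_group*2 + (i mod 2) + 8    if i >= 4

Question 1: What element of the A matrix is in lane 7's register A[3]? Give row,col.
lane 7: grp=1 (7/4), tig=3 (7%4)
i=3: r=1+8=9, c=3*2+1+0=7

9,7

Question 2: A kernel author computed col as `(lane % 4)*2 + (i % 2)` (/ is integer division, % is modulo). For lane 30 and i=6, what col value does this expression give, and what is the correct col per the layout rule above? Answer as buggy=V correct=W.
buggy=4 correct=12

`(lane % 4)*2 + (i % 2)`[30,6]->4
lane 30->30/4=7, 30 mod 4=2
i=6  r:7+8->15  c:2·2+0+8->12
col: 4 vs 12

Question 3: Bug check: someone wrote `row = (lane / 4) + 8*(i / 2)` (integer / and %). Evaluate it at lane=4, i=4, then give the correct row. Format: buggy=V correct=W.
`(lane / 4) + 8*(i / 2)`[4,4]=>17
L=4=>grp=4>>2=1, tig=4&3=0
[4]=>row 1+0=1  col 0·2+0+8=8
row: 17 vs 1

buggy=17 correct=1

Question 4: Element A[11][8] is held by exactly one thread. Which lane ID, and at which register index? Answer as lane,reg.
12,6

r=11⇒gr=3,Rb=1  c=8⇒Cb=1,th=0,odd=0
L=3*4+0=12  i=1*4+1*2+0=6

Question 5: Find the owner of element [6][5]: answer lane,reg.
r:6=>grp=6,rB=0  c:5=>cB=0,tig=2,lo=1
L=6*4+2=26  i=0*4+0*2+1=1

26,1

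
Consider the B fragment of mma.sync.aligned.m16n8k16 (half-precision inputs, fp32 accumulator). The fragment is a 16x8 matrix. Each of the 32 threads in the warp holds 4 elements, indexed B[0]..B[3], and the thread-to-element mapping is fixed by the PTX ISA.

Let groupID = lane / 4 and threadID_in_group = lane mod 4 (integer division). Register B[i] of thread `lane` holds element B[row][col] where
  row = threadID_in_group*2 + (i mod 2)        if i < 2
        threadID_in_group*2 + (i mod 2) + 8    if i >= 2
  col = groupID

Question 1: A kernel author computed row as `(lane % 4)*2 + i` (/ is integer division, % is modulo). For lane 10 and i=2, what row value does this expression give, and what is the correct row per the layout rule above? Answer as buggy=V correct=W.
`(lane % 4)*2 + i`[10,2]→6
10: G=2,T=2
[2] (2*2+0+8,2) = (12,2)
row: 6 vs 12

buggy=6 correct=12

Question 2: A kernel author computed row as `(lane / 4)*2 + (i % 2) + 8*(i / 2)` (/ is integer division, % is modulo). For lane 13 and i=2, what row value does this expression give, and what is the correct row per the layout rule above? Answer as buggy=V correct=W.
`(lane / 4)*2 + (i % 2) + 8*(i / 2)`[13,2]→14
lane 13→13/4=3, 13 mod 4=1
i=2  r:2·1+0+8→10  c:3
row: 14 vs 10

buggy=14 correct=10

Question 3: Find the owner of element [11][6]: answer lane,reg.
c=6⇒gr=6  r=11⇒Rb=1,th=1,odd=1
L=6*4+1=25  i=1*2+1=3

25,3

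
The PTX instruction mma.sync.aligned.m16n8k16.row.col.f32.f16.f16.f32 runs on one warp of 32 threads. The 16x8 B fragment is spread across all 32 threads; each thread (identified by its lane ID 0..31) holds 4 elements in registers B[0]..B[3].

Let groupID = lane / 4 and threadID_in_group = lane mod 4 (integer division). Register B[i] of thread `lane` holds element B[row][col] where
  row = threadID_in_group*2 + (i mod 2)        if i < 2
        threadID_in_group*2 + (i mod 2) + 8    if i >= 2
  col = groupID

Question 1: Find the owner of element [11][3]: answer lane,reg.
13,3

c=3→G=3  r=11→rhi=1,T=1,p=1
L=3*4+1=13  i=1*2+1=3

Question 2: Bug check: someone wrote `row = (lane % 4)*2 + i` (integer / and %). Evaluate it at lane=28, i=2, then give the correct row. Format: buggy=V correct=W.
buggy=2 correct=8

`(lane % 4)*2 + i`[28,2]->2
lane 28->28/4=7, 28 mod 4=0
i=2  r:2·0+0+8->8  c:7
row: 2 vs 8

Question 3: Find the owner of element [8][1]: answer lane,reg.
c=1→G=1  r=8→rhi=1,T=0,p=0
L=1*4+0=4  i=1*2+0=2

4,2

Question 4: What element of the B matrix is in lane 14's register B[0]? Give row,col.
4,3

14: g=3,t=2
[0] (2*2+0+0,3) = (4,3)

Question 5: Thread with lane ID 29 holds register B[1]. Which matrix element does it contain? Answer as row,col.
29: G=7,T=1
[1] (1*2+1+0,7) = (3,7)

3,7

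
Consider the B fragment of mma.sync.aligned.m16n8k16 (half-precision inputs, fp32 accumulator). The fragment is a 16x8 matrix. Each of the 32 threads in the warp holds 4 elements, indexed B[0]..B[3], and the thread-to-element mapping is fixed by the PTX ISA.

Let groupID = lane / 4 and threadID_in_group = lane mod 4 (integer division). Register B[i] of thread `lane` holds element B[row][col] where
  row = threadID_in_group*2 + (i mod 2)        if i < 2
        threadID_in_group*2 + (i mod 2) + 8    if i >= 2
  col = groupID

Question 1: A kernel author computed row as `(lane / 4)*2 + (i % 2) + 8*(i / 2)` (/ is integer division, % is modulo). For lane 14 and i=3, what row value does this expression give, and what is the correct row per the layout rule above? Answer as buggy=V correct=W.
buggy=15 correct=13

`(lane / 4)*2 + (i % 2) + 8*(i / 2)`[14,3]→15
L=14→G=14>>2=3, T=14&3=2
[3]→row 2·2+1+8=13  col G=3
row: 15 vs 13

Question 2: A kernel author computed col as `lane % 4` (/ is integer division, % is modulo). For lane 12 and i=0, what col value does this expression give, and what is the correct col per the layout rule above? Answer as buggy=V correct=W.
buggy=0 correct=3

`lane % 4`[12,0]→0
12: G=3,T=0
[0] (0*2+0+0,3) = (0,3)
col: 0 vs 3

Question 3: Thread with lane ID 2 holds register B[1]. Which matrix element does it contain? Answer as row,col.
5,0

lane 2→2/4=0, 2 mod 4=2
i=1  r:2·2+1+0→5  c:0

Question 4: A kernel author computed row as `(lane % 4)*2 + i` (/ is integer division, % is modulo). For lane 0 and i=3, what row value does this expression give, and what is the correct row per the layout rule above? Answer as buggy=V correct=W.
`(lane % 4)*2 + i`[0,3]⇒3
L=0⇒gr=0>>2=0, th=0&3=0
[3]⇒row 0·2+1+8=9  col gr=0
row: 3 vs 9

buggy=3 correct=9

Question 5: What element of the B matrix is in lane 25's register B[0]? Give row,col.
2,6

25: G=6,T=1
[0] (1*2+0+0,6) = (2,6)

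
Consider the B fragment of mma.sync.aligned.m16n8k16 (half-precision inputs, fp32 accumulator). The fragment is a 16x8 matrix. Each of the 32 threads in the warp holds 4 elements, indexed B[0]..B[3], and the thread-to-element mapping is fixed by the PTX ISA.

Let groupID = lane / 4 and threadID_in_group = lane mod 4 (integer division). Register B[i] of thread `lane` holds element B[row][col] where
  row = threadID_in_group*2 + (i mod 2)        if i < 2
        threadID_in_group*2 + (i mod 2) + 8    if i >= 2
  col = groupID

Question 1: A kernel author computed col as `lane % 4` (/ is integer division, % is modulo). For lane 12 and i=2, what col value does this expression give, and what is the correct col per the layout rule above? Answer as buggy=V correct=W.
`lane % 4`[12,2]⇒0
12: gr=3,th=0
[2] (0*2+0+8,3) = (8,3)
col: 0 vs 3

buggy=0 correct=3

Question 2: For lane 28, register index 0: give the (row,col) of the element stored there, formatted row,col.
lane 28->28/4=7, 28 mod 4=0
i=0  r:2·0+0+0->0  c:7

0,7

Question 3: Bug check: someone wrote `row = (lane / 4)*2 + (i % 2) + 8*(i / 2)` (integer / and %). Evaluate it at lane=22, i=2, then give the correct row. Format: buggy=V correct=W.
`(lane / 4)*2 + (i % 2) + 8*(i / 2)`[22,2]->18
lane 22: gid=5 (22/4), tid=2 (22%4)
i=2: r=2*2+0+8=12, c=gid=5
row: 18 vs 12

buggy=18 correct=12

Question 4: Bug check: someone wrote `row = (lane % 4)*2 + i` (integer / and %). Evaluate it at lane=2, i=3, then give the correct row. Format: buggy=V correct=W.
`(lane % 4)*2 + i`[2,3]→7
2: G=0,T=2
[3] (2*2+1+8,0) = (13,0)
row: 7 vs 13

buggy=7 correct=13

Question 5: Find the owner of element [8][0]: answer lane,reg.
c: 0->gid=0  r: 8->r8=1,tid=0,i&1=0
L=0*4+0=0  i=1*2+0=2

0,2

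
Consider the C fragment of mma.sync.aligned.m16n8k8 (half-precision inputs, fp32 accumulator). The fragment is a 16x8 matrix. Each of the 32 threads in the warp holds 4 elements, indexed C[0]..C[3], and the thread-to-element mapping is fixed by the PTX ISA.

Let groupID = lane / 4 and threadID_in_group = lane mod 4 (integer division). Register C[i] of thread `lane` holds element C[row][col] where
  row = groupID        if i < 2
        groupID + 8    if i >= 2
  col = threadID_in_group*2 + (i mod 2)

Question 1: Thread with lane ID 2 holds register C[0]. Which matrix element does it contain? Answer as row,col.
0,4

L=2=>grp=2>>2=0, tig=2&3=2
[0]=>row 0+0=0  col 2·2+0=4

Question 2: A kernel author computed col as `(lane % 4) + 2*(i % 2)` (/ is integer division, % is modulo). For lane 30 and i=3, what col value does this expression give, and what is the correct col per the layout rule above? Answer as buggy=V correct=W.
`(lane % 4) + 2*(i % 2)`[30,3]⇒4
lane 30⇒30/4=7, 30 mod 4=2
i=3  r:7+8⇒15  c:2·2+1⇒5
col: 4 vs 5

buggy=4 correct=5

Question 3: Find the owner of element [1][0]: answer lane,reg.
4,0

r=1→G=1,rhi=0  c=0→T=0,p=0
L=1*4+0=4  i=0*2+0=0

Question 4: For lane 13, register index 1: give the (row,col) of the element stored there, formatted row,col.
3,3

lane 13⇒13/4=3, 13 mod 4=1
i=1  r:3+0⇒3  c:2·1+1⇒3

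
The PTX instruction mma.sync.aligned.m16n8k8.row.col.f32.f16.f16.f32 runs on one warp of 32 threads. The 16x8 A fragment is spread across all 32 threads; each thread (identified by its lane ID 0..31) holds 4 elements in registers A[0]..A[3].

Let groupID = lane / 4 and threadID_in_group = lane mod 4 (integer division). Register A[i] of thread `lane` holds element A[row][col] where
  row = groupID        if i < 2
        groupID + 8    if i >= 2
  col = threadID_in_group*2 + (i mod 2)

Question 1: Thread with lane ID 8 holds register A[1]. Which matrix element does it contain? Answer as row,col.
2,1

L=8=>grp=8>>2=2, tig=8&3=0
[1]=>row 2+0=2  col 0·2+1=1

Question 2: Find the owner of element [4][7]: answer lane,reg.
19,1

r: 4->gid=4,r8=0  c: 7->tid=3,i&1=1
L=4*4+3=19  i=0*2+1=1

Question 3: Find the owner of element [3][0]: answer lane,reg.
12,0

r:3=>grp=3,rB=0  c:0=>tig=0,lo=0
L=3*4+0=12  i=0*2+0=0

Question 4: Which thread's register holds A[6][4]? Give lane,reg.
r=6->g=6,rb=0  c=4->t=2,b0=0
L=6*4+2=26  i=0*2+0=0

26,0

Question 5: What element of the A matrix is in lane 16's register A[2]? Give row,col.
12,0

lane 16→16/4=4, 16 mod 4=0
i=2  r:4+8→12  c:2·0+0→0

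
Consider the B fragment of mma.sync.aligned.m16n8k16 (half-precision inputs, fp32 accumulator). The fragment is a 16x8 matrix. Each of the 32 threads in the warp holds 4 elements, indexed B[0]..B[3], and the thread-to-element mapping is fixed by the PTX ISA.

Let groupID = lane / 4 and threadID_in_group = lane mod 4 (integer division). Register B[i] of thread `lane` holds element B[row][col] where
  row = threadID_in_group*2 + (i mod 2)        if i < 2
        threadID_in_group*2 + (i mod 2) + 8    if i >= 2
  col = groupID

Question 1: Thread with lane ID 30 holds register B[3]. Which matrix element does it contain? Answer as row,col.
L=30->g=30>>2=7, t=30&3=2
[3]->row 2·2+1+8=13  col g=7

13,7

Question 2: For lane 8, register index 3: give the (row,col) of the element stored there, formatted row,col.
9,2

lane 8: g=2 (8/4), t=0 (8%4)
i=3: r=0*2+1+8=9, c=g=2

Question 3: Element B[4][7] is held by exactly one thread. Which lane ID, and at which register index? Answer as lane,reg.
30,0

c=7⇒gr=7  r=4⇒Rb=0,th=2,odd=0
L=7*4+2=30  i=0*2+0=0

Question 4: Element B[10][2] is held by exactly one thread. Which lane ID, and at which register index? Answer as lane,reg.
c=2→G=2  r=10→rhi=1,T=1,p=0
L=2*4+1=9  i=1*2+0=2

9,2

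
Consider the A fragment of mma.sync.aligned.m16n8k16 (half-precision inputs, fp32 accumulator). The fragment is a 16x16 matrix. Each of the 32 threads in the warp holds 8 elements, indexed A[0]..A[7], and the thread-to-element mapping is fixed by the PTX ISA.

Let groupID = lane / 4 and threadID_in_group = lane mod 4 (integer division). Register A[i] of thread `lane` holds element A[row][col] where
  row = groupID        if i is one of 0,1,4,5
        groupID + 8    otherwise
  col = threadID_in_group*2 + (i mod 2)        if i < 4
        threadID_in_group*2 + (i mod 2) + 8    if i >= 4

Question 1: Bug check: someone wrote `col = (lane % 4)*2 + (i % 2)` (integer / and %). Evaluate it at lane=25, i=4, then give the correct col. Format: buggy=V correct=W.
buggy=2 correct=10

`(lane % 4)*2 + (i % 2)`[25,4]=>2
lane 25: grp=6 (25/4), tig=1 (25%4)
i=4: r=6+0=6, c=1*2+0+8=10
col: 2 vs 10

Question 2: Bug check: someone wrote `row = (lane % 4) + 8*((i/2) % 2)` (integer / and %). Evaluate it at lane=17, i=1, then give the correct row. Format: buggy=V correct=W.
buggy=1 correct=4

`(lane % 4) + 8*((i/2) % 2)`[17,1]=>1
lane 17=>17/4=4, 17 mod 4=1
i=1  r:4+0=>4  c:2·1+1+0=>3
row: 1 vs 4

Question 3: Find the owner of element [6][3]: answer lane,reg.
25,1

r=6->g=6,rb=0  c=3->cb=0,t=1,b0=1
L=6*4+1=25  i=0*4+0*2+1=1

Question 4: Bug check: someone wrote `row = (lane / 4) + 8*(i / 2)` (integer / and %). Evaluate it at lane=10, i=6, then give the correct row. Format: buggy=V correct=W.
buggy=26 correct=10

`(lane / 4) + 8*(i / 2)`[10,6]⇒26
lane 10⇒10/4=2, 10 mod 4=2
i=6  r:2+8⇒10  c:2·2+0+8⇒12
row: 26 vs 10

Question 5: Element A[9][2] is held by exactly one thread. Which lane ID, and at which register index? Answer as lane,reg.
r=9→G=1,rhi=1  c=2→chi=0,T=1,p=0
L=1*4+1=5  i=0*4+1*2+0=2

5,2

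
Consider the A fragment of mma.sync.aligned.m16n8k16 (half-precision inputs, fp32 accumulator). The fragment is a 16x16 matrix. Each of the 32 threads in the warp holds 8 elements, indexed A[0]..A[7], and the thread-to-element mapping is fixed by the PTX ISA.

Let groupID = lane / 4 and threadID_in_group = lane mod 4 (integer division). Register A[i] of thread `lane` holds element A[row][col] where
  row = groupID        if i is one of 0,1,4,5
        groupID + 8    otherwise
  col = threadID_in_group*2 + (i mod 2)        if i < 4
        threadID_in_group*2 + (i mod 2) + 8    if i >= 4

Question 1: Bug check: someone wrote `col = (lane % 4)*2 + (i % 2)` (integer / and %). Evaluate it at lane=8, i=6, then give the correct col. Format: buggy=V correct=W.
`(lane % 4)*2 + (i % 2)`[8,6]->0
L=8->gid=8>>2=2, tid=8&3=0
[6]->row 2+8=10  col 0·2+0+8=8
col: 0 vs 8

buggy=0 correct=8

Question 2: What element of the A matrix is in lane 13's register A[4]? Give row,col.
lane 13: g=3 (13/4), t=1 (13%4)
i=4: r=3+0=3, c=1*2+0+8=10

3,10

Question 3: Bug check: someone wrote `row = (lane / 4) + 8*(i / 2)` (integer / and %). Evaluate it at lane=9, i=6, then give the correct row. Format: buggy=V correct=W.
`(lane / 4) + 8*(i / 2)`[9,6]→26
lane 9: G=2 (9/4), T=1 (9%4)
i=6: r=2+8=10, c=1*2+0+8=10
row: 26 vs 10

buggy=26 correct=10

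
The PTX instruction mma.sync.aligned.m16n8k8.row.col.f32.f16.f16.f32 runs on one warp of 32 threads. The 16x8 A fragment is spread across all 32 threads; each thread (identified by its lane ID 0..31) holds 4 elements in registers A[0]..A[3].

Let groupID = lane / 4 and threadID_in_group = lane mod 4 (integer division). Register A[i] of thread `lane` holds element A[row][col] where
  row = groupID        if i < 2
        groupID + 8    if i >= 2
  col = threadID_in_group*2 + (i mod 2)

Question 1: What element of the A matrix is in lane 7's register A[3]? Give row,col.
9,7

L=7=>grp=7>>2=1, tig=7&3=3
[3]=>row 1+8=9  col 3·2+1=7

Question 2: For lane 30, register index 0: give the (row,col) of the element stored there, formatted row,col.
L=30→G=30>>2=7, T=30&3=2
[0]→row 7+0=7  col 2·2+0=4

7,4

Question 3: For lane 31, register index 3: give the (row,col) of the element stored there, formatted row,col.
lane 31: gid=7 (31/4), tid=3 (31%4)
i=3: r=7+8=15, c=3*2+1=7

15,7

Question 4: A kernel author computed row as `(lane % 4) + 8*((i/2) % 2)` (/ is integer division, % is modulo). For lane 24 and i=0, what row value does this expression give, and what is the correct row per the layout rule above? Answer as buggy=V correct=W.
buggy=0 correct=6

`(lane % 4) + 8*((i/2) % 2)`[24,0]->0
24: gid=6,tid=0
[0] (6+0,0*2+0) = (6,0)
row: 0 vs 6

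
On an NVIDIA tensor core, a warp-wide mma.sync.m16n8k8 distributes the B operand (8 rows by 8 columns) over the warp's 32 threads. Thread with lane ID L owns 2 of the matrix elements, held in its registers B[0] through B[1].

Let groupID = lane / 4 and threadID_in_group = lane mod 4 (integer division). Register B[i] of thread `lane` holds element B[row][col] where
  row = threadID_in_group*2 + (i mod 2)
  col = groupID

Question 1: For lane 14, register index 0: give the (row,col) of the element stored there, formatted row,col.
14: g=3,t=2
[0] (2*2+0,3) = (4,3)

4,3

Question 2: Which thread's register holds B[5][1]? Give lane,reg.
6,1

c=1→G=1  r=5→T=2,p=1
L=1*4+2=6  i=1=1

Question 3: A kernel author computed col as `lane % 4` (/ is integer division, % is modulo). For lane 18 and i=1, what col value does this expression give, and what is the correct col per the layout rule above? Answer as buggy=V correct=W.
buggy=2 correct=4

`lane % 4`[18,1]→2
L=18→G=18>>2=4, T=18&3=2
[1]→row 2·2+1=5  col G=4
col: 2 vs 4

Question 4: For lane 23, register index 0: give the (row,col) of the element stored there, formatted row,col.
6,5

lane 23: grp=5 (23/4), tig=3 (23%4)
i=0: r=3*2+0=6, c=grp=5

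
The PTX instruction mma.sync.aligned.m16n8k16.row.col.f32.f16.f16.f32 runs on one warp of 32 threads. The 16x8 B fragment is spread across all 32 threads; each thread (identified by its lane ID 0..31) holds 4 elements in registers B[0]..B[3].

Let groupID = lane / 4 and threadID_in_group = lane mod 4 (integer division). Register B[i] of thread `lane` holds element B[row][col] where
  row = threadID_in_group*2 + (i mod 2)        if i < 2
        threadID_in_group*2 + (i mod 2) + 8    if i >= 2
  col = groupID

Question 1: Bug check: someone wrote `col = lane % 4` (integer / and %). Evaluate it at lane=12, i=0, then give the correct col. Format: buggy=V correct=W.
`lane % 4`[12,0]->0
L=12->g=12>>2=3, t=12&3=0
[0]->row 0·2+0+0=0  col g=3
col: 0 vs 3

buggy=0 correct=3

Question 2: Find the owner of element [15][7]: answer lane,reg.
c: 7->gid=7  r: 15->r8=1,tid=3,i&1=1
L=7*4+3=31  i=1*2+1=3

31,3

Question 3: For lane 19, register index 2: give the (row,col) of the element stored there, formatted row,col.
14,4

19: gr=4,th=3
[2] (3*2+0+8,4) = (14,4)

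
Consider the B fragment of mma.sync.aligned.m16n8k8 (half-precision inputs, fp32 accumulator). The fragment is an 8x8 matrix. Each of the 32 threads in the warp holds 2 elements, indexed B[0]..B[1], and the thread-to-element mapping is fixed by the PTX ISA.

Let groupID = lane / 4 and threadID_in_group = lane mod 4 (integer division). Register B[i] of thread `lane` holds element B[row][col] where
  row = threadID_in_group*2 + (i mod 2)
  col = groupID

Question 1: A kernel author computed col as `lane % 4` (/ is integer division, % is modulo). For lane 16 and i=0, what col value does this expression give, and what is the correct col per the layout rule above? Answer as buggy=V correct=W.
buggy=0 correct=4

`lane % 4`[16,0]→0
L=16→G=16>>2=4, T=16&3=0
[0]→row 0·2+0=0  col G=4
col: 0 vs 4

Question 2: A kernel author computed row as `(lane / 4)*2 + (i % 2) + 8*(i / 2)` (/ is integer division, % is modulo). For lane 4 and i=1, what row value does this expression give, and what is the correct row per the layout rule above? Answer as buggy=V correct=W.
`(lane / 4)*2 + (i % 2) + 8*(i / 2)`[4,1]->3
4: g=1,t=0
[1] (0*2+1,1) = (1,1)
row: 3 vs 1

buggy=3 correct=1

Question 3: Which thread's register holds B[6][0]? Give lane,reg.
c=0→G=0  r=6→T=3,p=0
L=0*4+3=3  i=0=0

3,0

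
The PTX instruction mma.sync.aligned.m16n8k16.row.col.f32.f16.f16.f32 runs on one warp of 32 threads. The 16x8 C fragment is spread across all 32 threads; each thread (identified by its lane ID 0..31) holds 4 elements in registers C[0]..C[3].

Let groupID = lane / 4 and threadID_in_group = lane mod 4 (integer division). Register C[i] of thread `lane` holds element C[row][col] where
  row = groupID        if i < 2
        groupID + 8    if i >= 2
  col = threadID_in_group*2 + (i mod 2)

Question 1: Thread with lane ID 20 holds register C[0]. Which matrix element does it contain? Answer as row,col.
5,0

20: g=5,t=0
[0] (5+0,0*2+0) = (5,0)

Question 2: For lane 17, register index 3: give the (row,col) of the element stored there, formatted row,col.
L=17->gid=17>>2=4, tid=17&3=1
[3]->row 4+8=12  col 1·2+1=3

12,3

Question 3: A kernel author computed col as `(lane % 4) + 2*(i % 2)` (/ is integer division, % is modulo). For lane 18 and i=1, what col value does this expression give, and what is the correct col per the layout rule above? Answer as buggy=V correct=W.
buggy=4 correct=5

`(lane % 4) + 2*(i % 2)`[18,1]→4
lane 18→18/4=4, 18 mod 4=2
i=1  r:4+0→4  c:2·2+1→5
col: 4 vs 5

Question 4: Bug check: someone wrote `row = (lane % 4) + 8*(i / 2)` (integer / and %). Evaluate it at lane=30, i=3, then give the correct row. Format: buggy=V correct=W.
`(lane % 4) + 8*(i / 2)`[30,3]->10
30: gid=7,tid=2
[3] (7+8,2*2+1) = (15,5)
row: 10 vs 15

buggy=10 correct=15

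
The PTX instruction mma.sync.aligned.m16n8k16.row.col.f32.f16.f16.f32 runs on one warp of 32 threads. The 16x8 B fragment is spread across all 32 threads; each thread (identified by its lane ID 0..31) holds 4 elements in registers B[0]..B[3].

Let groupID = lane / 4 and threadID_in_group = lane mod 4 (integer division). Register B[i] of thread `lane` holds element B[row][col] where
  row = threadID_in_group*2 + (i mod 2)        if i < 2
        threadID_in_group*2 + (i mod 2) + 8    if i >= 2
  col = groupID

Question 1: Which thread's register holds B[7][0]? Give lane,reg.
c=0->g=0  r=7->rb=0,t=3,b0=1
L=0*4+3=3  i=0*2+1=1

3,1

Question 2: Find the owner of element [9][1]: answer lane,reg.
4,3

c=1⇒gr=1  r=9⇒Rb=1,th=0,odd=1
L=1*4+0=4  i=1*2+1=3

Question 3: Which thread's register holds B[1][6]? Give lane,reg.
c:6=>grp=6  r:1=>rB=0,tig=0,lo=1
L=6*4+0=24  i=0*2+1=1

24,1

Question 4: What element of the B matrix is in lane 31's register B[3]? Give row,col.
lane 31⇒31/4=7, 31 mod 4=3
i=3  r:2·3+1+8⇒15  c:7

15,7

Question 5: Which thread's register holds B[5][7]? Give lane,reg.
30,1

c=7→G=7  r=5→rhi=0,T=2,p=1
L=7*4+2=30  i=0*2+1=1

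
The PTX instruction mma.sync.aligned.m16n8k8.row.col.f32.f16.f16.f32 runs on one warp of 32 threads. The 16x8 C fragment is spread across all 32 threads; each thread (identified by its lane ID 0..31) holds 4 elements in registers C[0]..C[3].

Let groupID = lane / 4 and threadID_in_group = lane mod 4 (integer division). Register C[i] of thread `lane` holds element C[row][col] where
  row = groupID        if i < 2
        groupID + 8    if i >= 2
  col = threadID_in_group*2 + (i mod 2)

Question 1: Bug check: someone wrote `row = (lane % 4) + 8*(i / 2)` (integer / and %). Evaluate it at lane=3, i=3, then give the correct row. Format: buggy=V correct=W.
`(lane % 4) + 8*(i / 2)`[3,3]=>11
L=3=>grp=3>>2=0, tig=3&3=3
[3]=>row 0+8=8  col 3·2+1=7
row: 11 vs 8

buggy=11 correct=8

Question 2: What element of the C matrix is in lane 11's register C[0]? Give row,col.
lane 11: grp=2 (11/4), tig=3 (11%4)
i=0: r=2+0=2, c=3*2+0=6

2,6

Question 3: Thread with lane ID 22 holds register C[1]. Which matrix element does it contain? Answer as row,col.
5,5

lane 22: g=5 (22/4), t=2 (22%4)
i=1: r=5+0=5, c=2*2+1=5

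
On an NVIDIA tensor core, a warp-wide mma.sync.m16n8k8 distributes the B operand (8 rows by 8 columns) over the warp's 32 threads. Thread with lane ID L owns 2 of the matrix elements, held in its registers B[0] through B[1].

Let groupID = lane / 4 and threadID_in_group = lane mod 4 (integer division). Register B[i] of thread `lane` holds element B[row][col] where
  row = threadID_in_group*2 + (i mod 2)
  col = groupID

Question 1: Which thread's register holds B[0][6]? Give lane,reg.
24,0

c=6⇒gr=6  r=0⇒th=0,odd=0
L=6*4+0=24  i=0=0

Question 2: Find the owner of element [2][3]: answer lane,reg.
13,0

c=3->g=3  r=2->t=1,b0=0
L=3*4+1=13  i=0=0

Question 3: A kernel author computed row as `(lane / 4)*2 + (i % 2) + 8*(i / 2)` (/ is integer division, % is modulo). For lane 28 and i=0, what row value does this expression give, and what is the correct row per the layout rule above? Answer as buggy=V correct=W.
buggy=14 correct=0

`(lane / 4)*2 + (i % 2) + 8*(i / 2)`[28,0]->14
L=28->g=28>>2=7, t=28&3=0
[0]->row 0·2+0=0  col g=7
row: 14 vs 0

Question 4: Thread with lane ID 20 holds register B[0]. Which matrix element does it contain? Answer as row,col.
lane 20: gr=5 (20/4), th=0 (20%4)
i=0: r=0*2+0=0, c=gr=5

0,5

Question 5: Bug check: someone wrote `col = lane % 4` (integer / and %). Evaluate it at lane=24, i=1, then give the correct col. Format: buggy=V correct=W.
`lane % 4`[24,1]→0
lane 24: G=6 (24/4), T=0 (24%4)
i=1: r=0*2+1=1, c=G=6
col: 0 vs 6

buggy=0 correct=6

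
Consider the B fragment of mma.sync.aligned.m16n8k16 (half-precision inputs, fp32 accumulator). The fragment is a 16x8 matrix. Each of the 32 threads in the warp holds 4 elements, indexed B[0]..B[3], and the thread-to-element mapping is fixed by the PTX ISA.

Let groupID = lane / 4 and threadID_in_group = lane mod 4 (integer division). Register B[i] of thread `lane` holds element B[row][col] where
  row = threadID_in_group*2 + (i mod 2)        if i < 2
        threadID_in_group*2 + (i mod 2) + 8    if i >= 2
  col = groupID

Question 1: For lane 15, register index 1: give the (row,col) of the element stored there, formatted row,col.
15: G=3,T=3
[1] (3*2+1+0,3) = (7,3)

7,3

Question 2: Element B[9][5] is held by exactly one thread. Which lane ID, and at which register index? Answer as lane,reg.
20,3

c:5=>grp=5  r:9=>rB=1,tig=0,lo=1
L=5*4+0=20  i=1*2+1=3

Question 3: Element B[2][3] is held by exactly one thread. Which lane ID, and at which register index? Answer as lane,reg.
13,0

c:3=>grp=3  r:2=>rB=0,tig=1,lo=0
L=3*4+1=13  i=0*2+0=0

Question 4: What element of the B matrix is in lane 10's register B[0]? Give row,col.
4,2

L=10->gid=10>>2=2, tid=10&3=2
[0]->row 2·2+0+0=4  col gid=2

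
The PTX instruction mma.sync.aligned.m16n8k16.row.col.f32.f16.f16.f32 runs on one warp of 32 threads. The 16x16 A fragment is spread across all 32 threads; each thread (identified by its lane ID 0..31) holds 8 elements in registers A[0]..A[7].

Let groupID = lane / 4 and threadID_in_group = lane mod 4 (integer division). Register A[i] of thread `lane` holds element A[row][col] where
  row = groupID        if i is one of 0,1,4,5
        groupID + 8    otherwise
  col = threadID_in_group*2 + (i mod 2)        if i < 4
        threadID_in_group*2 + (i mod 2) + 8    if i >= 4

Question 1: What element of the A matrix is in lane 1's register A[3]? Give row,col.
8,3

L=1=>grp=1>>2=0, tig=1&3=1
[3]=>row 0+8=8  col 1·2+1+0=3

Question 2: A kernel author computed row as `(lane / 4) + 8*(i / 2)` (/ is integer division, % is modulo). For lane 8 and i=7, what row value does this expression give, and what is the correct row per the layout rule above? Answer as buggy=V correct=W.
`(lane / 4) + 8*(i / 2)`[8,7]->26
lane 8->8/4=2, 8 mod 4=0
i=7  r:2+8->10  c:2·0+1+8->9
row: 26 vs 10

buggy=26 correct=10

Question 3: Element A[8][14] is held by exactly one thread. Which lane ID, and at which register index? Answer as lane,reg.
r: 8->gid=0,r8=1  c: 14->c8=1,tid=3,i&1=0
L=0*4+3=3  i=1*4+1*2+0=6

3,6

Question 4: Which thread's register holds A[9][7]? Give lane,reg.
7,3

r:9=>grp=1,rB=1  c:7=>cB=0,tig=3,lo=1
L=1*4+3=7  i=0*4+1*2+1=3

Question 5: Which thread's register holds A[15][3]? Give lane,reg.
29,3

r: 15->gid=7,r8=1  c: 3->c8=0,tid=1,i&1=1
L=7*4+1=29  i=0*4+1*2+1=3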